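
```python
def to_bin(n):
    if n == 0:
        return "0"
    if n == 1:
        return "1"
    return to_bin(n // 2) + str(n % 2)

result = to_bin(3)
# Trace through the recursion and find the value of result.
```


to_bin(3)
= to_bin(1) + "1"
= "1" + "1"
= "11"


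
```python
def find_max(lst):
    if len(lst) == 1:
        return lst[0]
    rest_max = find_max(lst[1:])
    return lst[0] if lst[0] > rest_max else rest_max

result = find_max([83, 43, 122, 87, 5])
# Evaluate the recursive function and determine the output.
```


find_max([83, 43, 122, 87, 5])
= compare 83 with find_max([43, 122, 87, 5])
= compare 43 with find_max([122, 87, 5])
= compare 122 with find_max([87, 5])
= compare 87 with find_max([5])
Base: find_max([5]) = 5
compare 87 with 5: max = 87
compare 122 with 87: max = 122
compare 43 with 122: max = 122
compare 83 with 122: max = 122
= 122


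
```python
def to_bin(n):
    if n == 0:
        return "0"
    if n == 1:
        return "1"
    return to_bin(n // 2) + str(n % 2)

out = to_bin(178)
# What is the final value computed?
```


to_bin(178)
= to_bin(89) + "0"
= to_bin(44) + "1" + "0"
= to_bin(22) + "0" + "1" + "0"
= to_bin(11) + "0" + "0" + "1" + "0"
= to_bin(5) + "1" + "0" + "0" + "1" + "0"
= to_bin(2) + "1" + "1" + "0" + "0" + "1" + "0"
= to_bin(1) + "0" + "1" + "1" + "0" + "0" + "1" + "0"
= "1" + "0" + "1" + "1" + "0" + "0" + "1" + "0"
= "10110010"


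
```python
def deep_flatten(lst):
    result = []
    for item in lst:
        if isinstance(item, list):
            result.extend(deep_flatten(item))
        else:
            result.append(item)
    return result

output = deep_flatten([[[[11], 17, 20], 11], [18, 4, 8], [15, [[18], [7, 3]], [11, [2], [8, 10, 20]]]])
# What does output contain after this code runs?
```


deep_flatten([[[[11], 17, 20], 11], [18, 4, 8], [15, [[18], [7, 3]], [11, [2], [8, 10, 20]]]])
Processing each element:
  [[[11], 17, 20], 11] is a list -> deep_flatten recursively -> [11, 17, 20, 11]
  [18, 4, 8] is a list -> deep_flatten recursively -> [18, 4, 8]
  [15, [[18], [7, 3]], [11, [2], [8, 10, 20]]] is a list -> deep_flatten recursively -> [15, 18, 7, 3, 11, 2, 8, 10, 20]
= [11, 17, 20, 11, 18, 4, 8, 15, 18, 7, 3, 11, 2, 8, 10, 20]


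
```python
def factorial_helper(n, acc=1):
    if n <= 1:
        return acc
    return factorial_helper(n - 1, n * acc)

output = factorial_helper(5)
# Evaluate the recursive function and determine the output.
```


factorial_helper(5, 1)
= factorial_helper(4, 5 * 1) = factorial_helper(4, 5)
= factorial_helper(3, 4 * 5) = factorial_helper(3, 20)
= factorial_helper(2, 3 * 20) = factorial_helper(2, 60)
= factorial_helper(1, 2 * 60) = factorial_helper(1, 120)
n <= 1, return acc = 120


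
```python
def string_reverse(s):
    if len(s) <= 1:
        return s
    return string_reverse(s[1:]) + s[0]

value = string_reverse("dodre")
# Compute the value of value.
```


string_reverse("dodre")
= string_reverse("odre") + "d"
= string_reverse("dre") + "o" + "d"
= string_reverse("re") + "d" + "o" + "d"
= string_reverse("e") + "r" + "d" + "o" + "d"
= "e" + "r" + "d" + "o" + "d"
= "erdod"


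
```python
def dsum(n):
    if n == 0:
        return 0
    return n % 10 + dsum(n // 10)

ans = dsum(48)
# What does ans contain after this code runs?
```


dsum(48)
= 8 + dsum(4)
= 8 + 4 + dsum(0)
= 8 + 4 + 0
= 12


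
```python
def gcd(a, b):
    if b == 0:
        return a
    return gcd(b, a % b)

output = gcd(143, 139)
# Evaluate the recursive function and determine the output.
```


gcd(143, 139)
= gcd(139, 143 % 139) = gcd(139, 4)
= gcd(4, 139 % 4) = gcd(4, 3)
= gcd(3, 4 % 3) = gcd(3, 1)
= gcd(1, 3 % 1) = gcd(1, 0)
b == 0, return a = 1


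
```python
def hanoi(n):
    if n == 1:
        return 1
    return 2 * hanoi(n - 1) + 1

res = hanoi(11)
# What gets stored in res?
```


hanoi(11)
= 2 * hanoi(10) + 1
= 2 * (2 * hanoi(9) + 1) + 1
= 2 * (2 * (2 * hanoi(8) + 1) + 1) + 1
= 2 * (2 * (2 * (2 * hanoi(7) + 1) + 1) + 1) + 1
= 2 * (2 * (2 * (2 * (2 * hanoi(6) + 1) + 1) + 1) + 1) + 1
= 2 * (2 * (2 * (2 * (2 * (2 * hanoi(5) + 1) + 1) + 1) + 1) + 1) + 1
= 2 * (2 * (2 * (2 * (2 * (2 * (2 * hanoi(4) + 1) + 1) + 1) + 1) + 1) + 1) + 1
= 2 * (2 * (2 * (2 * (2 * (2 * (2 * (2 * hanoi(3) + 1) + 1) + 1) + 1) + 1) + 1) + 1) + 1
= 2 * (2 * (2 * (2 * (2 * (2 * (2 * (2 * (2 * hanoi(2) + 1) + 1) + 1) + 1) + 1) + 1) + 1) + 1) + 1
= 2 * (2 * (2 * (2 * (2 * (2 * (2 * (2 * (2 * (2 * hanoi(1) + 1) + 1) + 1) + 1) + 1) + 1) + 1) + 1) + 1) + 1
Now compute bottom-up:
hanoi(1) = 1
hanoi(2) = 2 * 1 + 1 = 3
hanoi(3) = 2 * 3 + 1 = 7
hanoi(4) = 2 * 7 + 1 = 15
hanoi(5) = 2 * 15 + 1 = 31
hanoi(6) = 2 * 31 + 1 = 63
hanoi(7) = 2 * 63 + 1 = 127
hanoi(8) = 2 * 127 + 1 = 255
hanoi(9) = 2 * 255 + 1 = 511
hanoi(10) = 2 * 511 + 1 = 1023
hanoi(11) = 2 * 1023 + 1 = 2047
= 2047


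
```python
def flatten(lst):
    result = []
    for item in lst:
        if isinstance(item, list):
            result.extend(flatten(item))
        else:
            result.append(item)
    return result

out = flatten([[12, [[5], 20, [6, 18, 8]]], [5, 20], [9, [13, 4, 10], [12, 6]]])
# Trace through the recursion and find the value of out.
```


flatten([[12, [[5], 20, [6, 18, 8]]], [5, 20], [9, [13, 4, 10], [12, 6]]])
Processing each element:
  [12, [[5], 20, [6, 18, 8]]] is a list -> flatten recursively -> [12, 5, 20, 6, 18, 8]
  [5, 20] is a list -> flatten recursively -> [5, 20]
  [9, [13, 4, 10], [12, 6]] is a list -> flatten recursively -> [9, 13, 4, 10, 12, 6]
= [12, 5, 20, 6, 18, 8, 5, 20, 9, 13, 4, 10, 12, 6]


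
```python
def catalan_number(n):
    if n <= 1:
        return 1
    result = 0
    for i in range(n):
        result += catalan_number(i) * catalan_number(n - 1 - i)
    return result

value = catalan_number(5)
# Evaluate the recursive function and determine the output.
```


catalan_number(5)
= sum of catalan_number(i) * catalan_number(5-1-i) for i in 0..4
First compute sub-values bottom-up:
  catalan_number(0) = 1, catalan_number(1) = 1
  catalan_number(2) = 1*1 + 1*1 = 2
  catalan_number(3) = 1*2 + 1*1 + 2*1 = 5
  catalan_number(4) = 1*5 + 1*2 + 2*1 + 5*1 = 14
Now catalan_number(5):
  catalan_number(0)*catalan_number(4) = 1*14 = 14
  catalan_number(1)*catalan_number(3) = 1*5 = 5
  catalan_number(2)*catalan_number(2) = 2*2 = 4
  catalan_number(3)*catalan_number(1) = 5*1 = 5
  catalan_number(4)*catalan_number(0) = 14*1 = 14
= 14 + 5 + 4 + 5 + 14
= 42


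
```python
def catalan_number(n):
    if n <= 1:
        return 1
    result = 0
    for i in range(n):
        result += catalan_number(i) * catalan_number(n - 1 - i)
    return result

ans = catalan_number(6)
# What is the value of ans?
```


catalan_number(6)
= sum of catalan_number(i) * catalan_number(6-1-i) for i in 0..5
First compute sub-values bottom-up:
  catalan_number(0) = 1, catalan_number(1) = 1
  catalan_number(2) = 1*1 + 1*1 = 2
  catalan_number(3) = 1*2 + 1*1 + 2*1 = 5
  catalan_number(4) = 1*5 + 1*2 + 2*1 + 5*1 = 14
  catalan_number(5) = 1*14 + 1*5 + 2*2 + 5*1 + 14*1 = 42
Now catalan_number(6):
  catalan_number(0)*catalan_number(5) = 1*42 = 42
  catalan_number(1)*catalan_number(4) = 1*14 = 14
  catalan_number(2)*catalan_number(3) = 2*5 = 10
  catalan_number(3)*catalan_number(2) = 5*2 = 10
  catalan_number(4)*catalan_number(1) = 14*1 = 14
  catalan_number(5)*catalan_number(0) = 42*1 = 42
= 42 + 14 + 10 + 10 + 14 + 42
= 132


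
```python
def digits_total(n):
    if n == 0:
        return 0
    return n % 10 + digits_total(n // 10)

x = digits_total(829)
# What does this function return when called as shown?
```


digits_total(829)
= 9 + digits_total(82)
= 9 + 2 + digits_total(8)
= 9 + 2 + 8 + digits_total(0)
= 9 + 2 + 8 + 0
= 19


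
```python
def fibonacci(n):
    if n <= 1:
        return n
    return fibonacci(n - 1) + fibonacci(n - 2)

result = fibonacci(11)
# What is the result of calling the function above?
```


fibonacci(11)
= fibonacci(10) + fibonacci(9)
= (fibonacci(9) + fibonacci(8)) + fibonacci(9)
Computing bottom-up: fibonacci(0)=0, fibonacci(1)=1, fibonacci(2)=1, fibonacci(3)=2, fibonacci(4)=3, fibonacci(5)=5, fibonacci(6)=8, fibonacci(7)=13, fibonacci(8)=21, fibonacci(9)=34, fibonacci(10)=55, fibonacci(11)=89
= 89


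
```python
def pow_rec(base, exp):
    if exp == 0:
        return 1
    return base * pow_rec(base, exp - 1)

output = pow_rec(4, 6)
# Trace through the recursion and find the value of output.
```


pow_rec(4, 6)
= 4 * pow_rec(4, 5)
= 4 * 4 * pow_rec(4, 4)
= 4 * 4 * 4 * pow_rec(4, 3)
= 4 * 4 * 4 * 4 * pow_rec(4, 2)
= 4 * 4 * 4 * 4 * 4 * pow_rec(4, 1)
= 4 * 4 * 4 * 4 * 4 * 4 * pow_rec(4, 0)
= 4 * 4 * 4 * 4 * 4 * 4 * 1
= 4096


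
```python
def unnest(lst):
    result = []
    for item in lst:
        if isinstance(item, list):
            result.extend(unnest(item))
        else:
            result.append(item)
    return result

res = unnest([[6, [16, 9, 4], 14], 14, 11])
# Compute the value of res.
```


unnest([[6, [16, 9, 4], 14], 14, 11])
Processing each element:
  [6, [16, 9, 4], 14] is a list -> unnest recursively -> [6, 16, 9, 4, 14]
  14 is not a list -> append 14
  11 is not a list -> append 11
= [6, 16, 9, 4, 14, 14, 11]


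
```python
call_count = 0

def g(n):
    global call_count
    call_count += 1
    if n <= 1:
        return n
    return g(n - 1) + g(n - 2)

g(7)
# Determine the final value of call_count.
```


g(7) calls g(6) and g(5); each non-base call branches into two more.
Let C(k) = total number of calls made by g(k), including the call to g(k) itself.
Base cases: C(0) = 1, C(1) = 1
Recurrence: C(k) = 1 + C(k-1) + C(k-2)
  C(2) = 1 + C(1) + C(0) = 1 + 1 + 1 = 3
  C(3) = 1 + C(2) + C(1) = 1 + 3 + 1 = 5
  C(4) = 1 + C(3) + C(2) = 1 + 5 + 3 = 9
  C(5) = 1 + C(4) + C(3) = 1 + 9 + 5 = 15
  C(6) = 1 + C(5) + C(4) = 1 + 15 + 9 = 25
  C(7) = 1 + C(6) + C(5) = 1 + 25 + 15 = 41
Total calls = C(7) = 41


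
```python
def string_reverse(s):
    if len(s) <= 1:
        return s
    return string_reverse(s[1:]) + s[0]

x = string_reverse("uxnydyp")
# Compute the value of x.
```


string_reverse("uxnydyp")
= string_reverse("xnydyp") + "u"
= string_reverse("nydyp") + "x" + "u"
= string_reverse("ydyp") + "n" + "x" + "u"
= string_reverse("dyp") + "y" + "n" + "x" + "u"
= string_reverse("yp") + "d" + "y" + "n" + "x" + "u"
= string_reverse("p") + "y" + "d" + "y" + "n" + "x" + "u"
= "p" + "y" + "d" + "y" + "n" + "x" + "u"
= "pydynxu"


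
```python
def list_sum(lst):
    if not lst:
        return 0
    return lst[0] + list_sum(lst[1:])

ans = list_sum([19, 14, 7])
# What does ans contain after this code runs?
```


list_sum([19, 14, 7])
= 19 + list_sum([14, 7])
= 19 + 14 + list_sum([7])
= 19 + 14 + 7 + list_sum([])
= 19 + 14 + 7 + 0
= 40


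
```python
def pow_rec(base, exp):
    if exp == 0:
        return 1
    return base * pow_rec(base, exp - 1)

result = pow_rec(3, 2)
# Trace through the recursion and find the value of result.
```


pow_rec(3, 2)
= 3 * pow_rec(3, 1)
= 3 * 3 * pow_rec(3, 0)
= 3 * 3 * 1
= 9


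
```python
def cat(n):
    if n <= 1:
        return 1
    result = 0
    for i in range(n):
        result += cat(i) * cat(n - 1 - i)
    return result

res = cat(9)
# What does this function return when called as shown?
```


cat(9)
= sum of cat(i) * cat(9-1-i) for i in 0..8
First compute sub-values bottom-up:
  cat(0) = 1, cat(1) = 1
  cat(2) = 1*1 + 1*1 = 2
  cat(3) = 1*2 + 1*1 + 2*1 = 5
  cat(4) = 1*5 + 1*2 + 2*1 + 5*1 = 14
  cat(5) = 1*14 + 1*5 + 2*2 + 5*1 + 14*1 = 42
  cat(6) = 1*42 + 1*14 + 2*5 + 5*2 + 14*1 + 42*1 = 132
  cat(7) = 1*132 + 1*42 + 2*14 + 5*5 + 14*2 + 42*1 + 132*1 = 429
  cat(8) = 1*429 + 1*132 + 2*42 + 5*14 + 14*5 + 42*2 + 132*1 + 429*1 = 1430
Now cat(9):
  cat(0)*cat(8) = 1*1430 = 1430
  cat(1)*cat(7) = 1*429 = 429
  cat(2)*cat(6) = 2*132 = 264
  cat(3)*cat(5) = 5*42 = 210
  cat(4)*cat(4) = 14*14 = 196
  cat(5)*cat(3) = 42*5 = 210
  cat(6)*cat(2) = 132*2 = 264
  cat(7)*cat(1) = 429*1 = 429
  cat(8)*cat(0) = 1430*1 = 1430
= 1430 + 429 + 264 + 210 + 196 + 210 + 264 + 429 + 1430
= 4862


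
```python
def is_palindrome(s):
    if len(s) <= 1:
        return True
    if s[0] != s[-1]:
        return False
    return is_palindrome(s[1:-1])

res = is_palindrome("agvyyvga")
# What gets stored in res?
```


is_palindrome("agvyyvga")
"agvyyvga": s[0]='a' == s[-1]='a' -> is_palindrome("gvyyvg")
"gvyyvg": s[0]='g' == s[-1]='g' -> is_palindrome("vyyv")
"vyyv": s[0]='v' == s[-1]='v' -> is_palindrome("yy")
"yy": s[0]='y' == s[-1]='y' -> is_palindrome("")
"": len <= 1 -> True
= True


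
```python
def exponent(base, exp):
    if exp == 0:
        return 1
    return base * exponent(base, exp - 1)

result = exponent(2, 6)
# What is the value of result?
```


exponent(2, 6)
= 2 * exponent(2, 5)
= 2 * 2 * exponent(2, 4)
= 2 * 2 * 2 * exponent(2, 3)
= 2 * 2 * 2 * 2 * exponent(2, 2)
= 2 * 2 * 2 * 2 * 2 * exponent(2, 1)
= 2 * 2 * 2 * 2 * 2 * 2 * exponent(2, 0)
= 2 * 2 * 2 * 2 * 2 * 2 * 1
= 64


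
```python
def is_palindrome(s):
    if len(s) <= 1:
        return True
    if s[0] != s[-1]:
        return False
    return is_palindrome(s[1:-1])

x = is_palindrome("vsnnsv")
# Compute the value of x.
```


is_palindrome("vsnnsv")
"vsnnsv": s[0]='v' == s[-1]='v' -> is_palindrome("snns")
"snns": s[0]='s' == s[-1]='s' -> is_palindrome("nn")
"nn": s[0]='n' == s[-1]='n' -> is_palindrome("")
"": len <= 1 -> True
= True


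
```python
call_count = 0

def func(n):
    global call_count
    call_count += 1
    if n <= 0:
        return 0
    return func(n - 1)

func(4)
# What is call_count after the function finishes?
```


func(4) calls func(3) calls ... calls func(0)
Total calls: 4 + 1 (for base case) = 5


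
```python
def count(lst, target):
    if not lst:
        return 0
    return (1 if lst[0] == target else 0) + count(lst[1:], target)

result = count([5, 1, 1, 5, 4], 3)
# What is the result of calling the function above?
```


count([5, 1, 1, 5, 4], 3)
lst[0]=5 != 3: 0 + count([1, 1, 5, 4], 3)
lst[0]=1 != 3: 0 + count([1, 5, 4], 3)
lst[0]=1 != 3: 0 + count([5, 4], 3)
lst[0]=5 != 3: 0 + count([4], 3)
lst[0]=4 != 3: 0 + count([], 3)
= 0


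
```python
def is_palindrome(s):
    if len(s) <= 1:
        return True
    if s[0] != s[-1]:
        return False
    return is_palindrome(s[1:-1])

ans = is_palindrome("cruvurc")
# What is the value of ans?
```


is_palindrome("cruvurc")
"cruvurc": s[0]='c' == s[-1]='c' -> is_palindrome("ruvur")
"ruvur": s[0]='r' == s[-1]='r' -> is_palindrome("uvu")
"uvu": s[0]='u' == s[-1]='u' -> is_palindrome("v")
"v": len <= 1 -> True
= True


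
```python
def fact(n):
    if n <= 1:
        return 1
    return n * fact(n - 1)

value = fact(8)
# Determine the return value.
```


fact(8)
= 8 * fact(7)
= 8 * 7 * fact(6)
= 8 * 7 * 6 * fact(5)
= 8 * 7 * 6 * 5 * fact(4)
= 8 * 7 * 6 * 5 * 4 * fact(3)
= 8 * 7 * 6 * 5 * 4 * 3 * fact(2)
= 8 * 7 * 6 * 5 * 4 * 3 * 2 * fact(1)
= 8 * 7 * 6 * 5 * 4 * 3 * 2 * 1
= 40320


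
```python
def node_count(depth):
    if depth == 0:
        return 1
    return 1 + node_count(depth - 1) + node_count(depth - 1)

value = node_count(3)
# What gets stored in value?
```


node_count(3)
= 1 + node_count(2) + node_count(2)
= 1 + 2 * node_count(2)
node_count(k) = 2^(k+1) - 1
node_count(0) = 1
node_count(1) = 3
node_count(2) = 7
node_count(3) = 15
node_count(3) = 2^4 - 1 = 15


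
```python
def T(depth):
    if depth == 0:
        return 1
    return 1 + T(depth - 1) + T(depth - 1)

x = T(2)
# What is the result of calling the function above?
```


T(2)
= 1 + T(1) + T(1)
= 1 + 2 * T(1)
T(k) = 2^(k+1) - 1
T(0) = 1
T(1) = 3
T(2) = 7
T(2) = 2^3 - 1 = 7


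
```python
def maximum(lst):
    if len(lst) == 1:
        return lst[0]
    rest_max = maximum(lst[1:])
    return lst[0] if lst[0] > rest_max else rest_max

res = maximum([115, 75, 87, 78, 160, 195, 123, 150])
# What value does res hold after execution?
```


maximum([115, 75, 87, 78, 160, 195, 123, 150])
= compare 115 with maximum([75, 87, 78, 160, 195, 123, 150])
= compare 75 with maximum([87, 78, 160, 195, 123, 150])
= compare 87 with maximum([78, 160, 195, 123, 150])
= compare 78 with maximum([160, 195, 123, 150])
= compare 160 with maximum([195, 123, 150])
= compare 195 with maximum([123, 150])
= compare 123 with maximum([150])
Base: maximum([150]) = 150
compare 123 with 150: max = 150
compare 195 with 150: max = 195
compare 160 with 195: max = 195
compare 78 with 195: max = 195
compare 87 with 195: max = 195
compare 75 with 195: max = 195
compare 115 with 195: max = 195
= 195


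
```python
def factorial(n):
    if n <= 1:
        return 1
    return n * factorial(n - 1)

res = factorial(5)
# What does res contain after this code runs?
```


factorial(5)
= 5 * factorial(4)
= 5 * 4 * factorial(3)
= 5 * 4 * 3 * factorial(2)
= 5 * 4 * 3 * 2 * factorial(1)
= 5 * 4 * 3 * 2 * 1
= 120


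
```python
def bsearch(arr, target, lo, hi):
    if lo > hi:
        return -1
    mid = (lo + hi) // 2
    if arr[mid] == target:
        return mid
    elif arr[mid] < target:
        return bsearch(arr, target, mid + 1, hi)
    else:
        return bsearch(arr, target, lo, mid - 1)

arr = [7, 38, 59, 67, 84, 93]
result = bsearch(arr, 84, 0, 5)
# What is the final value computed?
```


bsearch(arr, 84, 0, 5)
lo=0, hi=5, mid=2, arr[mid]=59
59 < 84, search right half
lo=3, hi=5, mid=4, arr[mid]=84
arr[4] == 84, found at index 4
= 4


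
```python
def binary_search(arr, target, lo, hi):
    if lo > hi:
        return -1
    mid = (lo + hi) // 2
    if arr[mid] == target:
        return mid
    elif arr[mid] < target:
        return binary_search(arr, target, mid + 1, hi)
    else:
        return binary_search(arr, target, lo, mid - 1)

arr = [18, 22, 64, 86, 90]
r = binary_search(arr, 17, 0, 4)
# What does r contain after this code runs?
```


binary_search(arr, 17, 0, 4)
lo=0, hi=4, mid=2, arr[mid]=64
64 > 17, search left half
lo=0, hi=1, mid=0, arr[mid]=18
18 > 17, search left half
lo > hi, target not found, return -1
= -1


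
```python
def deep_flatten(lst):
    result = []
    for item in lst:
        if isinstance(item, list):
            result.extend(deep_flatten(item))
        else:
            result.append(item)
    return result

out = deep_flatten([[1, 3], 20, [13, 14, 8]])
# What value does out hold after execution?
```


deep_flatten([[1, 3], 20, [13, 14, 8]])
Processing each element:
  [1, 3] is a list -> deep_flatten recursively -> [1, 3]
  20 is not a list -> append 20
  [13, 14, 8] is a list -> deep_flatten recursively -> [13, 14, 8]
= [1, 3, 20, 13, 14, 8]


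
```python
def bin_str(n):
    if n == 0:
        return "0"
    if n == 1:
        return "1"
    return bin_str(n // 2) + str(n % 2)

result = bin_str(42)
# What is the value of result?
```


bin_str(42)
= bin_str(21) + "0"
= bin_str(10) + "1" + "0"
= bin_str(5) + "0" + "1" + "0"
= bin_str(2) + "1" + "0" + "1" + "0"
= bin_str(1) + "0" + "1" + "0" + "1" + "0"
= "1" + "0" + "1" + "0" + "1" + "0"
= "101010"


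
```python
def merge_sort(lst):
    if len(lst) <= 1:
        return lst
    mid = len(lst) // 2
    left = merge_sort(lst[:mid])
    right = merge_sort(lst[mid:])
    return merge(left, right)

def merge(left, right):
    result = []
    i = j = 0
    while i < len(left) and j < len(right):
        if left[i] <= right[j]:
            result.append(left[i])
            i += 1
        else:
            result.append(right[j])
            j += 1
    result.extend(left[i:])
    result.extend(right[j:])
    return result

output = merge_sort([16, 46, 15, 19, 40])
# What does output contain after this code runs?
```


merge_sort([16, 46, 15, 19, 40])
Split into [16, 46] and [15, 19, 40]
Left sorted: [16, 46]
Right sorted: [15, 19, 40]
Merge [16, 46] and [15, 19, 40]
= [15, 16, 19, 40, 46]


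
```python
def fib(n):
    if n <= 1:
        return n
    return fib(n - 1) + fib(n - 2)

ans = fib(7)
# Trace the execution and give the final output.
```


fib(7)
= fib(6) + fib(5)
= (fib(5) + fib(4)) + fib(5)
Computing bottom-up: fib(0)=0, fib(1)=1, fib(2)=1, fib(3)=2, fib(4)=3, fib(5)=5, fib(6)=8, fib(7)=13
= 13


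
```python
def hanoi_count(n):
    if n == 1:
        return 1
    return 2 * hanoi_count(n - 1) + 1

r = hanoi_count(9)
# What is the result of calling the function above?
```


hanoi_count(9)
= 2 * hanoi_count(8) + 1
= 2 * (2 * hanoi_count(7) + 1) + 1
= 2 * (2 * (2 * hanoi_count(6) + 1) + 1) + 1
= 2 * (2 * (2 * (2 * hanoi_count(5) + 1) + 1) + 1) + 1
= 2 * (2 * (2 * (2 * (2 * hanoi_count(4) + 1) + 1) + 1) + 1) + 1
= 2 * (2 * (2 * (2 * (2 * (2 * hanoi_count(3) + 1) + 1) + 1) + 1) + 1) + 1
= 2 * (2 * (2 * (2 * (2 * (2 * (2 * hanoi_count(2) + 1) + 1) + 1) + 1) + 1) + 1) + 1
= 2 * (2 * (2 * (2 * (2 * (2 * (2 * (2 * hanoi_count(1) + 1) + 1) + 1) + 1) + 1) + 1) + 1) + 1
Now compute bottom-up:
hanoi_count(1) = 1
hanoi_count(2) = 2 * 1 + 1 = 3
hanoi_count(3) = 2 * 3 + 1 = 7
hanoi_count(4) = 2 * 7 + 1 = 15
hanoi_count(5) = 2 * 15 + 1 = 31
hanoi_count(6) = 2 * 31 + 1 = 63
hanoi_count(7) = 2 * 63 + 1 = 127
hanoi_count(8) = 2 * 127 + 1 = 255
hanoi_count(9) = 2 * 255 + 1 = 511
= 511


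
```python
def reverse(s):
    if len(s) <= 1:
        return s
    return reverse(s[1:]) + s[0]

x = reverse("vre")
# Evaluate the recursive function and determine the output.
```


reverse("vre")
= reverse("re") + "v"
= reverse("e") + "r" + "v"
= "e" + "r" + "v"
= "erv"


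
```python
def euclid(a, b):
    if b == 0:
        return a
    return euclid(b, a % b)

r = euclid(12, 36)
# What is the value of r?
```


euclid(12, 36)
= euclid(36, 12 % 36) = euclid(36, 12)
= euclid(12, 36 % 12) = euclid(12, 0)
b == 0, return a = 12


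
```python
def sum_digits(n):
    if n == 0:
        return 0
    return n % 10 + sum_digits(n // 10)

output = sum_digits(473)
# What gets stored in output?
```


sum_digits(473)
= 3 + sum_digits(47)
= 3 + 7 + sum_digits(4)
= 3 + 7 + 4 + sum_digits(0)
= 3 + 7 + 4 + 0
= 14


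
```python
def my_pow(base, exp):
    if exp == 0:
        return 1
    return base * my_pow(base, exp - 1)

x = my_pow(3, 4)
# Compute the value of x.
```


my_pow(3, 4)
= 3 * my_pow(3, 3)
= 3 * 3 * my_pow(3, 2)
= 3 * 3 * 3 * my_pow(3, 1)
= 3 * 3 * 3 * 3 * my_pow(3, 0)
= 3 * 3 * 3 * 3 * 1
= 81


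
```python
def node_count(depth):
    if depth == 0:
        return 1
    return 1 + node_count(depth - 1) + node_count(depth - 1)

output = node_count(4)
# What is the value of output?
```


node_count(4)
= 1 + node_count(3) + node_count(3)
= 1 + 2 * node_count(3)
node_count(k) = 2^(k+1) - 1
node_count(0) = 1
node_count(1) = 3
node_count(2) = 7
node_count(3) = 15
node_count(4) = 31
node_count(4) = 2^5 - 1 = 31


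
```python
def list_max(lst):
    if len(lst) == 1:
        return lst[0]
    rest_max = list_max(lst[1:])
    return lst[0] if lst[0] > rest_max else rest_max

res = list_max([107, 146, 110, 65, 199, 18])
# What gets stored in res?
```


list_max([107, 146, 110, 65, 199, 18])
= compare 107 with list_max([146, 110, 65, 199, 18])
= compare 146 with list_max([110, 65, 199, 18])
= compare 110 with list_max([65, 199, 18])
= compare 65 with list_max([199, 18])
= compare 199 with list_max([18])
Base: list_max([18]) = 18
compare 199 with 18: max = 199
compare 65 with 199: max = 199
compare 110 with 199: max = 199
compare 146 with 199: max = 199
compare 107 with 199: max = 199
= 199


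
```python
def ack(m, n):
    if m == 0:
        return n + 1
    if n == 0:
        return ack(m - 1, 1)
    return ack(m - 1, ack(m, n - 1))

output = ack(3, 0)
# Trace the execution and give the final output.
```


ack(3, 0)
n == 0: return ack(2, 1)
= ack(2, 1) = 5
= 5


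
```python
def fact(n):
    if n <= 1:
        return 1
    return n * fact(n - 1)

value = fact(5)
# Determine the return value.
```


fact(5)
= 5 * fact(4)
= 5 * 4 * fact(3)
= 5 * 4 * 3 * fact(2)
= 5 * 4 * 3 * 2 * fact(1)
= 5 * 4 * 3 * 2 * 1
= 120


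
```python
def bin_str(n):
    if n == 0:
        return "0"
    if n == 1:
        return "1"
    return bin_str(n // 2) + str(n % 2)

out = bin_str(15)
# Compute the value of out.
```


bin_str(15)
= bin_str(7) + "1"
= bin_str(3) + "1" + "1"
= bin_str(1) + "1" + "1" + "1"
= "1" + "1" + "1" + "1"
= "1111"


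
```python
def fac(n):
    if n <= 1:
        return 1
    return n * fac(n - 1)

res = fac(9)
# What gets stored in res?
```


fac(9)
= 9 * fac(8)
= 9 * 8 * fac(7)
= 9 * 8 * 7 * fac(6)
= 9 * 8 * 7 * 6 * fac(5)
= 9 * 8 * 7 * 6 * 5 * fac(4)
= 9 * 8 * 7 * 6 * 5 * 4 * fac(3)
= 9 * 8 * 7 * 6 * 5 * 4 * 3 * fac(2)
= 9 * 8 * 7 * 6 * 5 * 4 * 3 * 2 * fac(1)
= 9 * 8 * 7 * 6 * 5 * 4 * 3 * 2 * 1
= 362880


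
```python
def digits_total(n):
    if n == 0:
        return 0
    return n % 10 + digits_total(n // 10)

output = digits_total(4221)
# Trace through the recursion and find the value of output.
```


digits_total(4221)
= 1 + digits_total(422)
= 1 + 2 + digits_total(42)
= 1 + 2 + 2 + digits_total(4)
= 1 + 2 + 2 + 4 + digits_total(0)
= 1 + 2 + 2 + 4 + 0
= 9


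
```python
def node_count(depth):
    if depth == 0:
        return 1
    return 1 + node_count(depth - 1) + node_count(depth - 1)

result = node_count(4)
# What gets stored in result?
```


node_count(4)
= 1 + node_count(3) + node_count(3)
= 1 + 2 * node_count(3)
node_count(k) = 2^(k+1) - 1
node_count(0) = 1
node_count(1) = 3
node_count(2) = 7
node_count(3) = 15
node_count(4) = 31
node_count(4) = 2^5 - 1 = 31


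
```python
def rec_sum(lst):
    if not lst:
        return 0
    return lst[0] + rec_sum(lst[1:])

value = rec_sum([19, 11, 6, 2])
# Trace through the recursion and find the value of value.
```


rec_sum([19, 11, 6, 2])
= 19 + rec_sum([11, 6, 2])
= 19 + 11 + rec_sum([6, 2])
= 19 + 11 + 6 + rec_sum([2])
= 19 + 11 + 6 + 2 + rec_sum([])
= 19 + 11 + 6 + 2 + 0
= 38


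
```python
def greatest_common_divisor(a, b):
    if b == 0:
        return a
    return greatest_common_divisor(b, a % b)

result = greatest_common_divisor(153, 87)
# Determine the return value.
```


greatest_common_divisor(153, 87)
= greatest_common_divisor(87, 153 % 87) = greatest_common_divisor(87, 66)
= greatest_common_divisor(66, 87 % 66) = greatest_common_divisor(66, 21)
= greatest_common_divisor(21, 66 % 21) = greatest_common_divisor(21, 3)
= greatest_common_divisor(3, 21 % 3) = greatest_common_divisor(3, 0)
b == 0, return a = 3


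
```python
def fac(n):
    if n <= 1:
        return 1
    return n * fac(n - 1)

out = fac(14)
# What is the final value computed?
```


fac(14)
= 14 * fac(13)
= 14 * 13 * fac(12)
= 14 * 13 * 12 * fac(11)
= 14 * 13 * 12 * 11 * fac(10)
= 14 * 13 * 12 * 11 * 10 * fac(9)
= 14 * 13 * 12 * 11 * 10 * 9 * fac(8)
= 14 * 13 * 12 * 11 * 10 * 9 * 8 * fac(7)
= 14 * 13 * 12 * 11 * 10 * 9 * 8 * 7 * fac(6)
= 14 * 13 * 12 * 11 * 10 * 9 * 8 * 7 * 6 * fac(5)
= 14 * 13 * 12 * 11 * 10 * 9 * 8 * 7 * 6 * 5 * fac(4)
= 14 * 13 * 12 * 11 * 10 * 9 * 8 * 7 * 6 * 5 * 4 * fac(3)
= 14 * 13 * 12 * 11 * 10 * 9 * 8 * 7 * 6 * 5 * 4 * 3 * fac(2)
= 14 * 13 * 12 * 11 * 10 * 9 * 8 * 7 * 6 * 5 * 4 * 3 * 2 * fac(1)
= 14 * 13 * 12 * 11 * 10 * 9 * 8 * 7 * 6 * 5 * 4 * 3 * 2 * 1
= 87178291200


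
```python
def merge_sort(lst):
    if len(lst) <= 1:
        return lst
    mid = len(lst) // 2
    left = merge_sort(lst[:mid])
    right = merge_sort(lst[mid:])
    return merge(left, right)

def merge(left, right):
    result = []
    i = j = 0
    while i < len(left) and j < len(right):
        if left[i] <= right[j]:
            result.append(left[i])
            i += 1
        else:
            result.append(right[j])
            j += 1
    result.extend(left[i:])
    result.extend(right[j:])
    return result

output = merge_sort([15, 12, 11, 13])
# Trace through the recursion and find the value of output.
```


merge_sort([15, 12, 11, 13])
Split into [15, 12] and [11, 13]
Left sorted: [12, 15]
Right sorted: [11, 13]
Merge [12, 15] and [11, 13]
= [11, 12, 13, 15]


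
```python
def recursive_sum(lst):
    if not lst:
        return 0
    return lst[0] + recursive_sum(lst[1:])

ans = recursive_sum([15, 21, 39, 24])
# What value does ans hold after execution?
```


recursive_sum([15, 21, 39, 24])
= 15 + recursive_sum([21, 39, 24])
= 15 + 21 + recursive_sum([39, 24])
= 15 + 21 + 39 + recursive_sum([24])
= 15 + 21 + 39 + 24 + recursive_sum([])
= 15 + 21 + 39 + 24 + 0
= 99


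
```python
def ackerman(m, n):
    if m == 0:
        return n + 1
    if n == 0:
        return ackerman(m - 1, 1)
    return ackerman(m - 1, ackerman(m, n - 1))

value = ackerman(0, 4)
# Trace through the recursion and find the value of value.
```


ackerman(0, 4)
m == 0: return 4 + 1 = 5
= 5


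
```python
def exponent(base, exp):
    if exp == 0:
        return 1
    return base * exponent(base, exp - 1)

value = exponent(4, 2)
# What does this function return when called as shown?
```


exponent(4, 2)
= 4 * exponent(4, 1)
= 4 * 4 * exponent(4, 0)
= 4 * 4 * 1
= 16


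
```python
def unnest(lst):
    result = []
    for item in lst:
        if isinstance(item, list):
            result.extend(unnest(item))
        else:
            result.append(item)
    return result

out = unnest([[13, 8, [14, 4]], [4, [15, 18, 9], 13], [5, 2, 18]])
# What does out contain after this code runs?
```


unnest([[13, 8, [14, 4]], [4, [15, 18, 9], 13], [5, 2, 18]])
Processing each element:
  [13, 8, [14, 4]] is a list -> unnest recursively -> [13, 8, 14, 4]
  [4, [15, 18, 9], 13] is a list -> unnest recursively -> [4, 15, 18, 9, 13]
  [5, 2, 18] is a list -> unnest recursively -> [5, 2, 18]
= [13, 8, 14, 4, 4, 15, 18, 9, 13, 5, 2, 18]


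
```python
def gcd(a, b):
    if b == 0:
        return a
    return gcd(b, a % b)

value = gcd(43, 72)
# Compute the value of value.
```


gcd(43, 72)
= gcd(72, 43 % 72) = gcd(72, 43)
= gcd(43, 72 % 43) = gcd(43, 29)
= gcd(29, 43 % 29) = gcd(29, 14)
= gcd(14, 29 % 14) = gcd(14, 1)
= gcd(1, 14 % 1) = gcd(1, 0)
b == 0, return a = 1


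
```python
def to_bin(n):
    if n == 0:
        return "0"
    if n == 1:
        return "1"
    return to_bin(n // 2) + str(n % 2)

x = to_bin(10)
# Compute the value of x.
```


to_bin(10)
= to_bin(5) + "0"
= to_bin(2) + "1" + "0"
= to_bin(1) + "0" + "1" + "0"
= "1" + "0" + "1" + "0"
= "1010"


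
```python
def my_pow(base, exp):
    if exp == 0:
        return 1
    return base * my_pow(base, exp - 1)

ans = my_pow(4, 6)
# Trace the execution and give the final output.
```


my_pow(4, 6)
= 4 * my_pow(4, 5)
= 4 * 4 * my_pow(4, 4)
= 4 * 4 * 4 * my_pow(4, 3)
= 4 * 4 * 4 * 4 * my_pow(4, 2)
= 4 * 4 * 4 * 4 * 4 * my_pow(4, 1)
= 4 * 4 * 4 * 4 * 4 * 4 * my_pow(4, 0)
= 4 * 4 * 4 * 4 * 4 * 4 * 1
= 4096


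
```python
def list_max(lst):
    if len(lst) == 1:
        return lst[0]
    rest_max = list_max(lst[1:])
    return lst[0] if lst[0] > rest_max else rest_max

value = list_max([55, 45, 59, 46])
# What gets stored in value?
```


list_max([55, 45, 59, 46])
= compare 55 with list_max([45, 59, 46])
= compare 45 with list_max([59, 46])
= compare 59 with list_max([46])
Base: list_max([46]) = 46
compare 59 with 46: max = 59
compare 45 with 59: max = 59
compare 55 with 59: max = 59
= 59


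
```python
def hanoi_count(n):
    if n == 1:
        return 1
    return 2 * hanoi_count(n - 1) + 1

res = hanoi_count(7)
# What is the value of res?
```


hanoi_count(7)
= 2 * hanoi_count(6) + 1
= 2 * (2 * hanoi_count(5) + 1) + 1
= 2 * (2 * (2 * hanoi_count(4) + 1) + 1) + 1
= 2 * (2 * (2 * (2 * hanoi_count(3) + 1) + 1) + 1) + 1
= 2 * (2 * (2 * (2 * (2 * hanoi_count(2) + 1) + 1) + 1) + 1) + 1
= 2 * (2 * (2 * (2 * (2 * (2 * hanoi_count(1) + 1) + 1) + 1) + 1) + 1) + 1
Now compute bottom-up:
hanoi_count(1) = 1
hanoi_count(2) = 2 * 1 + 1 = 3
hanoi_count(3) = 2 * 3 + 1 = 7
hanoi_count(4) = 2 * 7 + 1 = 15
hanoi_count(5) = 2 * 15 + 1 = 31
hanoi_count(6) = 2 * 31 + 1 = 63
hanoi_count(7) = 2 * 63 + 1 = 127
= 127


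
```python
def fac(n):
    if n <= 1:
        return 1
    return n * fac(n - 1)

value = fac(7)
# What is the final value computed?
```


fac(7)
= 7 * fac(6)
= 7 * 6 * fac(5)
= 7 * 6 * 5 * fac(4)
= 7 * 6 * 5 * 4 * fac(3)
= 7 * 6 * 5 * 4 * 3 * fac(2)
= 7 * 6 * 5 * 4 * 3 * 2 * fac(1)
= 7 * 6 * 5 * 4 * 3 * 2 * 1
= 5040


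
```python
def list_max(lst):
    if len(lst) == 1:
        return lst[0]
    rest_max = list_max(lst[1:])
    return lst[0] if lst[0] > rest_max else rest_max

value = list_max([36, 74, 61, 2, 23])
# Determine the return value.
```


list_max([36, 74, 61, 2, 23])
= compare 36 with list_max([74, 61, 2, 23])
= compare 74 with list_max([61, 2, 23])
= compare 61 with list_max([2, 23])
= compare 2 with list_max([23])
Base: list_max([23]) = 23
compare 2 with 23: max = 23
compare 61 with 23: max = 61
compare 74 with 61: max = 74
compare 36 with 74: max = 74
= 74


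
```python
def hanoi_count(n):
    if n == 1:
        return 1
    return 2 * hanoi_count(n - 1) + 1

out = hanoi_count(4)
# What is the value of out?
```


hanoi_count(4)
= 2 * hanoi_count(3) + 1
= 2 * (2 * hanoi_count(2) + 1) + 1
= 2 * (2 * (2 * hanoi_count(1) + 1) + 1) + 1
Now compute bottom-up:
hanoi_count(1) = 1
hanoi_count(2) = 2 * 1 + 1 = 3
hanoi_count(3) = 2 * 3 + 1 = 7
hanoi_count(4) = 2 * 7 + 1 = 15
= 15


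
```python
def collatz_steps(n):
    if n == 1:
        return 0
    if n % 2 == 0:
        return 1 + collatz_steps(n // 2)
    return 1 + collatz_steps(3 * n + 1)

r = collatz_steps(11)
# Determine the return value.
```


collatz_steps(11)
11 is odd -> 3*11+1 = 34 -> collatz_steps(34)
34 is even -> collatz_steps(17)
17 is odd -> 3*17+1 = 52 -> collatz_steps(52)
52 is even -> collatz_steps(26)
26 is even -> collatz_steps(13)
13 is odd -> 3*13+1 = 40 -> collatz_steps(40)
40 is even -> collatz_steps(20)
20 is even -> collatz_steps(10)
10 is even -> collatz_steps(5)
5 is odd -> 3*5+1 = 16 -> collatz_steps(16)
16 is even -> collatz_steps(8)
8 is even -> collatz_steps(4)
4 is even -> collatz_steps(2)
2 is even -> collatz_steps(1)
Reached 1 after 14 steps
= 14


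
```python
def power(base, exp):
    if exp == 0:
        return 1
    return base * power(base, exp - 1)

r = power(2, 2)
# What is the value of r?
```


power(2, 2)
= 2 * power(2, 1)
= 2 * 2 * power(2, 0)
= 2 * 2 * 1
= 4


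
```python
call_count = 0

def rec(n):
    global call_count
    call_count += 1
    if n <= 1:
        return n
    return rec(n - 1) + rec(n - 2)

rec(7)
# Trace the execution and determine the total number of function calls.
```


rec(7) calls rec(6) and rec(5); each non-base call branches into two more.
Let C(k) = total number of calls made by rec(k), including the call to rec(k) itself.
Base cases: C(0) = 1, C(1) = 1
Recurrence: C(k) = 1 + C(k-1) + C(k-2)
  C(2) = 1 + C(1) + C(0) = 1 + 1 + 1 = 3
  C(3) = 1 + C(2) + C(1) = 1 + 3 + 1 = 5
  C(4) = 1 + C(3) + C(2) = 1 + 5 + 3 = 9
  C(5) = 1 + C(4) + C(3) = 1 + 9 + 5 = 15
  C(6) = 1 + C(5) + C(4) = 1 + 15 + 9 = 25
  C(7) = 1 + C(6) + C(5) = 1 + 25 + 15 = 41
Total calls = C(7) = 41


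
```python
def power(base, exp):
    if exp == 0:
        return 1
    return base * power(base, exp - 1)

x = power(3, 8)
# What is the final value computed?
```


power(3, 8)
= 3 * power(3, 7)
= 3 * 3 * power(3, 6)
= 3 * 3 * 3 * power(3, 5)
= 3 * 3 * 3 * 3 * power(3, 4)
= 3 * 3 * 3 * 3 * 3 * power(3, 3)
= 3 * 3 * 3 * 3 * 3 * 3 * power(3, 2)
= 3 * 3 * 3 * 3 * 3 * 3 * 3 * power(3, 1)
= 3 * 3 * 3 * 3 * 3 * 3 * 3 * 3 * power(3, 0)
= 3 * 3 * 3 * 3 * 3 * 3 * 3 * 3 * 1
= 6561


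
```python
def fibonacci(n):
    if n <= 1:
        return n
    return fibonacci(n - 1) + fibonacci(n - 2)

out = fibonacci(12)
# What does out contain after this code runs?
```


fibonacci(12)
= fibonacci(11) + fibonacci(10)
= (fibonacci(10) + fibonacci(9)) + fibonacci(10)
Computing bottom-up: fibonacci(0)=0, fibonacci(1)=1, fibonacci(2)=1, fibonacci(3)=2, fibonacci(4)=3, fibonacci(5)=5, fibonacci(6)=8, fibonacci(7)=13, fibonacci(8)=21, fibonacci(9)=34, fibonacci(10)=55, fibonacci(11)=89, fibonacci(12)=144
= 144


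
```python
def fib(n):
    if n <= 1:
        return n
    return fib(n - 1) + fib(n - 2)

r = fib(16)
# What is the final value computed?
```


fib(16)
= fib(15) + fib(14)
= (fib(14) + fib(13)) + fib(14)
Computing bottom-up: fib(0)=0, fib(1)=1, fib(2)=1, fib(3)=2, fib(4)=3, fib(5)=5, fib(6)=8, fib(7)=13, fib(8)=21, fib(9)=34, fib(10)=55, fib(11)=89, fib(12)=144, fib(13)=233, fib(14)=377, fib(15)=610, fib(16)=987
= 987


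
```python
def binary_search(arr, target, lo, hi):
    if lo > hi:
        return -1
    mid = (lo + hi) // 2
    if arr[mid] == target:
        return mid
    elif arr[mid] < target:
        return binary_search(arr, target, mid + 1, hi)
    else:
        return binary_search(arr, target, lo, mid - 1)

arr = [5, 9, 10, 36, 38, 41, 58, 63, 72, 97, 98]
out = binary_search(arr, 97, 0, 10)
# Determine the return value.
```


binary_search(arr, 97, 0, 10)
lo=0, hi=10, mid=5, arr[mid]=41
41 < 97, search right half
lo=6, hi=10, mid=8, arr[mid]=72
72 < 97, search right half
lo=9, hi=10, mid=9, arr[mid]=97
arr[9] == 97, found at index 9
= 9


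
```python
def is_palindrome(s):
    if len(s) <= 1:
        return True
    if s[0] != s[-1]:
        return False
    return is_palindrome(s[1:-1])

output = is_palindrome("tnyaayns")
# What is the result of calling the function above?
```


is_palindrome("tnyaayns")
"tnyaayns": s[0]='t' != s[-1]='s' -> False
= False


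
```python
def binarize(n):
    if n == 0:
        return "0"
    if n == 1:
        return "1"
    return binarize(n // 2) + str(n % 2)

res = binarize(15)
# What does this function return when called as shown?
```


binarize(15)
= binarize(7) + "1"
= binarize(3) + "1" + "1"
= binarize(1) + "1" + "1" + "1"
= "1" + "1" + "1" + "1"
= "1111"


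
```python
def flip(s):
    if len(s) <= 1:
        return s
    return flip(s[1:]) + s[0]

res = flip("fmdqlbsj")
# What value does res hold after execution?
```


flip("fmdqlbsj")
= flip("mdqlbsj") + "f"
= flip("dqlbsj") + "m" + "f"
= flip("qlbsj") + "d" + "m" + "f"
= flip("lbsj") + "q" + "d" + "m" + "f"
= flip("bsj") + "l" + "q" + "d" + "m" + "f"
= flip("sj") + "b" + "l" + "q" + "d" + "m" + "f"
= flip("j") + "s" + "b" + "l" + "q" + "d" + "m" + "f"
= "j" + "s" + "b" + "l" + "q" + "d" + "m" + "f"
= "jsblqdmf"


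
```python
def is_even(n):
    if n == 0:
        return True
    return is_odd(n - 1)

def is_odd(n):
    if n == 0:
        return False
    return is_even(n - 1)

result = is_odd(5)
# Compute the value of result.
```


is_odd(5)
= is_even(4)
= is_odd(3)
= is_even(2)
= is_odd(1)
= is_even(0)
n == 0: return True
= True


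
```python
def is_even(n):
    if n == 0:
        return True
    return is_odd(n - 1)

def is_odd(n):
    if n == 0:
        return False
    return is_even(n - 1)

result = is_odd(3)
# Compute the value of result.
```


is_odd(3)
= is_even(2)
= is_odd(1)
= is_even(0)
n == 0: return True
= True


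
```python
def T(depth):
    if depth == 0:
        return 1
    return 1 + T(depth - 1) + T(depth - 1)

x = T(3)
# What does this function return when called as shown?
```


T(3)
= 1 + T(2) + T(2)
= 1 + 2 * T(2)
T(k) = 2^(k+1) - 1
T(0) = 1
T(1) = 3
T(2) = 7
T(3) = 15
T(3) = 2^4 - 1 = 15


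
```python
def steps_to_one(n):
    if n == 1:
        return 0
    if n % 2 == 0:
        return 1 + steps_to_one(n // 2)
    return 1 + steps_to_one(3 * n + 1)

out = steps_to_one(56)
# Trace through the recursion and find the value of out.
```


steps_to_one(56)
56 is even -> steps_to_one(28)
28 is even -> steps_to_one(14)
14 is even -> steps_to_one(7)
7 is odd -> 3*7+1 = 22 -> steps_to_one(22)
22 is even -> steps_to_one(11)
11 is odd -> 3*11+1 = 34 -> steps_to_one(34)
34 is even -> steps_to_one(17)
17 is odd -> 3*17+1 = 52 -> steps_to_one(52)
52 is even -> steps_to_one(26)
26 is even -> steps_to_one(13)
13 is odd -> 3*13+1 = 40 -> steps_to_one(40)
40 is even -> steps_to_one(20)
20 is even -> steps_to_one(10)
10 is even -> steps_to_one(5)
5 is odd -> 3*5+1 = 16 -> steps_to_one(16)
16 is even -> steps_to_one(8)
8 is even -> steps_to_one(4)
4 is even -> steps_to_one(2)
2 is even -> steps_to_one(1)
Reached 1 after 19 steps
= 19


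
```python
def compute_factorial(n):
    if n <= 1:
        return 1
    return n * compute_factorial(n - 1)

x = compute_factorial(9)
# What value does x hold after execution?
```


compute_factorial(9)
= 9 * compute_factorial(8)
= 9 * 8 * compute_factorial(7)
= 9 * 8 * 7 * compute_factorial(6)
= 9 * 8 * 7 * 6 * compute_factorial(5)
= 9 * 8 * 7 * 6 * 5 * compute_factorial(4)
= 9 * 8 * 7 * 6 * 5 * 4 * compute_factorial(3)
= 9 * 8 * 7 * 6 * 5 * 4 * 3 * compute_factorial(2)
= 9 * 8 * 7 * 6 * 5 * 4 * 3 * 2 * compute_factorial(1)
= 9 * 8 * 7 * 6 * 5 * 4 * 3 * 2 * 1
= 362880
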